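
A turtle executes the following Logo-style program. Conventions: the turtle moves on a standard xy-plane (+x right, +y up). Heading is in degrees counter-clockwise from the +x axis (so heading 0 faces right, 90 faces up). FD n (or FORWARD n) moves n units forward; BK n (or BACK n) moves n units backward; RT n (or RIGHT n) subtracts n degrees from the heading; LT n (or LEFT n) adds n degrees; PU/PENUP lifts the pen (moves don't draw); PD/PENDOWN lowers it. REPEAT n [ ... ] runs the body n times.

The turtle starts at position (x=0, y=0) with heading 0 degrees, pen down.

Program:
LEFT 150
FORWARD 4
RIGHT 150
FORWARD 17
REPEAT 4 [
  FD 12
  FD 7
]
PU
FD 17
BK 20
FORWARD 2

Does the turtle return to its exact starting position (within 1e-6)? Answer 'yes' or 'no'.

Executing turtle program step by step:
Start: pos=(0,0), heading=0, pen down
LT 150: heading 0 -> 150
FD 4: (0,0) -> (-3.464,2) [heading=150, draw]
RT 150: heading 150 -> 0
FD 17: (-3.464,2) -> (13.536,2) [heading=0, draw]
REPEAT 4 [
  -- iteration 1/4 --
  FD 12: (13.536,2) -> (25.536,2) [heading=0, draw]
  FD 7: (25.536,2) -> (32.536,2) [heading=0, draw]
  -- iteration 2/4 --
  FD 12: (32.536,2) -> (44.536,2) [heading=0, draw]
  FD 7: (44.536,2) -> (51.536,2) [heading=0, draw]
  -- iteration 3/4 --
  FD 12: (51.536,2) -> (63.536,2) [heading=0, draw]
  FD 7: (63.536,2) -> (70.536,2) [heading=0, draw]
  -- iteration 4/4 --
  FD 12: (70.536,2) -> (82.536,2) [heading=0, draw]
  FD 7: (82.536,2) -> (89.536,2) [heading=0, draw]
]
PU: pen up
FD 17: (89.536,2) -> (106.536,2) [heading=0, move]
BK 20: (106.536,2) -> (86.536,2) [heading=0, move]
FD 2: (86.536,2) -> (88.536,2) [heading=0, move]
Final: pos=(88.536,2), heading=0, 10 segment(s) drawn

Start position: (0, 0)
Final position: (88.536, 2)
Distance = 88.558; >= 1e-6 -> NOT closed

Answer: no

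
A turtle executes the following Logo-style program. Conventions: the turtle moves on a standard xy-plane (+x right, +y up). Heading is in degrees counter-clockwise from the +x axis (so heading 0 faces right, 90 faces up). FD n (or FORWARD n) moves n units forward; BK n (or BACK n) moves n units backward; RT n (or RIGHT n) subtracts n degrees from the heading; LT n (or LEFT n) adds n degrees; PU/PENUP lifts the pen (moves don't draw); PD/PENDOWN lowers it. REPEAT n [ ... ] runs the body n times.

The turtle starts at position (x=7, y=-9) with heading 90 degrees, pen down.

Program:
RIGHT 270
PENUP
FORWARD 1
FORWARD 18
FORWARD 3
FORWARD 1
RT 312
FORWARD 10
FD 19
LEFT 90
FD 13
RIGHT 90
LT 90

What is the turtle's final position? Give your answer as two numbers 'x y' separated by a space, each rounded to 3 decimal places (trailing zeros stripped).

Executing turtle program step by step:
Start: pos=(7,-9), heading=90, pen down
RT 270: heading 90 -> 180
PU: pen up
FD 1: (7,-9) -> (6,-9) [heading=180, move]
FD 18: (6,-9) -> (-12,-9) [heading=180, move]
FD 3: (-12,-9) -> (-15,-9) [heading=180, move]
FD 1: (-15,-9) -> (-16,-9) [heading=180, move]
RT 312: heading 180 -> 228
FD 10: (-16,-9) -> (-22.691,-16.431) [heading=228, move]
FD 19: (-22.691,-16.431) -> (-35.405,-30.551) [heading=228, move]
LT 90: heading 228 -> 318
FD 13: (-35.405,-30.551) -> (-25.744,-39.25) [heading=318, move]
RT 90: heading 318 -> 228
LT 90: heading 228 -> 318
Final: pos=(-25.744,-39.25), heading=318, 0 segment(s) drawn

Answer: -25.744 -39.25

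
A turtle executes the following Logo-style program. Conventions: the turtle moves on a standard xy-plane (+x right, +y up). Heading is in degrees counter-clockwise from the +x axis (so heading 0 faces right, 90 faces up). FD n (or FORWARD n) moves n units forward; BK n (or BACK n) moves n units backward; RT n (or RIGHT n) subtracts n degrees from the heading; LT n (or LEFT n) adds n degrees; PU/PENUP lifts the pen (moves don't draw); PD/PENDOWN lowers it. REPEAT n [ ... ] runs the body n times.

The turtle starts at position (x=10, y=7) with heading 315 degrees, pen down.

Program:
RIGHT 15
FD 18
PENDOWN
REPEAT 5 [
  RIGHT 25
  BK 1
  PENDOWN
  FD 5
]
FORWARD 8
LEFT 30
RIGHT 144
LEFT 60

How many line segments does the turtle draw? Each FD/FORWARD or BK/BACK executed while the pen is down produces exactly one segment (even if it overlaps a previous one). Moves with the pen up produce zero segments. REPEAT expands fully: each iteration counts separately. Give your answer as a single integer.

Executing turtle program step by step:
Start: pos=(10,7), heading=315, pen down
RT 15: heading 315 -> 300
FD 18: (10,7) -> (19,-8.588) [heading=300, draw]
PD: pen down
REPEAT 5 [
  -- iteration 1/5 --
  RT 25: heading 300 -> 275
  BK 1: (19,-8.588) -> (18.913,-7.592) [heading=275, draw]
  PD: pen down
  FD 5: (18.913,-7.592) -> (19.349,-12.573) [heading=275, draw]
  -- iteration 2/5 --
  RT 25: heading 275 -> 250
  BK 1: (19.349,-12.573) -> (19.691,-11.634) [heading=250, draw]
  PD: pen down
  FD 5: (19.691,-11.634) -> (17.981,-16.332) [heading=250, draw]
  -- iteration 3/5 --
  RT 25: heading 250 -> 225
  BK 1: (17.981,-16.332) -> (18.688,-15.625) [heading=225, draw]
  PD: pen down
  FD 5: (18.688,-15.625) -> (15.152,-19.16) [heading=225, draw]
  -- iteration 4/5 --
  RT 25: heading 225 -> 200
  BK 1: (15.152,-19.16) -> (16.092,-18.818) [heading=200, draw]
  PD: pen down
  FD 5: (16.092,-18.818) -> (11.393,-20.529) [heading=200, draw]
  -- iteration 5/5 --
  RT 25: heading 200 -> 175
  BK 1: (11.393,-20.529) -> (12.39,-20.616) [heading=175, draw]
  PD: pen down
  FD 5: (12.39,-20.616) -> (7.409,-20.18) [heading=175, draw]
]
FD 8: (7.409,-20.18) -> (-0.561,-19.483) [heading=175, draw]
LT 30: heading 175 -> 205
RT 144: heading 205 -> 61
LT 60: heading 61 -> 121
Final: pos=(-0.561,-19.483), heading=121, 12 segment(s) drawn
Segments drawn: 12

Answer: 12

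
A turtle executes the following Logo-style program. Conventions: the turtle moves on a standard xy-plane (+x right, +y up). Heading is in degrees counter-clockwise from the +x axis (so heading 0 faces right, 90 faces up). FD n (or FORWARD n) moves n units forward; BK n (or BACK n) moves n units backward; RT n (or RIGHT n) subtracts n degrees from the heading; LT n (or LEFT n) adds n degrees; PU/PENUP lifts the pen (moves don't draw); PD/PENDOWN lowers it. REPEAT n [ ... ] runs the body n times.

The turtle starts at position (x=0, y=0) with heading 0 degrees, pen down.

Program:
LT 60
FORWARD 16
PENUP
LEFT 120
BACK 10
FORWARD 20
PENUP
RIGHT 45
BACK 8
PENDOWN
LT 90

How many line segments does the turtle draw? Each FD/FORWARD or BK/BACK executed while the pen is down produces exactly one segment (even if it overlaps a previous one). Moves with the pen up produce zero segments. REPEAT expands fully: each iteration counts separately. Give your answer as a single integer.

Answer: 1

Derivation:
Executing turtle program step by step:
Start: pos=(0,0), heading=0, pen down
LT 60: heading 0 -> 60
FD 16: (0,0) -> (8,13.856) [heading=60, draw]
PU: pen up
LT 120: heading 60 -> 180
BK 10: (8,13.856) -> (18,13.856) [heading=180, move]
FD 20: (18,13.856) -> (-2,13.856) [heading=180, move]
PU: pen up
RT 45: heading 180 -> 135
BK 8: (-2,13.856) -> (3.657,8.2) [heading=135, move]
PD: pen down
LT 90: heading 135 -> 225
Final: pos=(3.657,8.2), heading=225, 1 segment(s) drawn
Segments drawn: 1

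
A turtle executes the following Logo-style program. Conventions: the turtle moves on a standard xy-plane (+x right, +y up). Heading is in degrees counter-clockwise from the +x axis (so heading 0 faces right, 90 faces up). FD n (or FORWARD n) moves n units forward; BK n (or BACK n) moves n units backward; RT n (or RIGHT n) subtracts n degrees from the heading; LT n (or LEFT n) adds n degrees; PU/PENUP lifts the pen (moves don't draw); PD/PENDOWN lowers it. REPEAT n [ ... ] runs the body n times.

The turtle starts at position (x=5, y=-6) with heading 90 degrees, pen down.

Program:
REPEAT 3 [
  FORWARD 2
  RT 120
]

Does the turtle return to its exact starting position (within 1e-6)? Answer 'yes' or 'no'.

Executing turtle program step by step:
Start: pos=(5,-6), heading=90, pen down
REPEAT 3 [
  -- iteration 1/3 --
  FD 2: (5,-6) -> (5,-4) [heading=90, draw]
  RT 120: heading 90 -> 330
  -- iteration 2/3 --
  FD 2: (5,-4) -> (6.732,-5) [heading=330, draw]
  RT 120: heading 330 -> 210
  -- iteration 3/3 --
  FD 2: (6.732,-5) -> (5,-6) [heading=210, draw]
  RT 120: heading 210 -> 90
]
Final: pos=(5,-6), heading=90, 3 segment(s) drawn

Start position: (5, -6)
Final position: (5, -6)
Distance = 0; < 1e-6 -> CLOSED

Answer: yes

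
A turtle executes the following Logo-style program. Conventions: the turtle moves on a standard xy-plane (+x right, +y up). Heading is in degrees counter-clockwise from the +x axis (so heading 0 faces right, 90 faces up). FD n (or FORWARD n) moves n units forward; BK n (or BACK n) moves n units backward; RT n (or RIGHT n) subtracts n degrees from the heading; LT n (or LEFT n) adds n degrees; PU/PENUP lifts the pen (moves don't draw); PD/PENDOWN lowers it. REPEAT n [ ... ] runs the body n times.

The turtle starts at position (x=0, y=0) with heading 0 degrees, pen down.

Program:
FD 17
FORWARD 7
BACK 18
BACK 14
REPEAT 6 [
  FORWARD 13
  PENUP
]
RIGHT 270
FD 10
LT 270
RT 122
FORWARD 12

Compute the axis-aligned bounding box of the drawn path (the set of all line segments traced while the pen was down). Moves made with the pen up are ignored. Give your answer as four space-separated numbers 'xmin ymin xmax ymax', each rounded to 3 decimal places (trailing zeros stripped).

Executing turtle program step by step:
Start: pos=(0,0), heading=0, pen down
FD 17: (0,0) -> (17,0) [heading=0, draw]
FD 7: (17,0) -> (24,0) [heading=0, draw]
BK 18: (24,0) -> (6,0) [heading=0, draw]
BK 14: (6,0) -> (-8,0) [heading=0, draw]
REPEAT 6 [
  -- iteration 1/6 --
  FD 13: (-8,0) -> (5,0) [heading=0, draw]
  PU: pen up
  -- iteration 2/6 --
  FD 13: (5,0) -> (18,0) [heading=0, move]
  PU: pen up
  -- iteration 3/6 --
  FD 13: (18,0) -> (31,0) [heading=0, move]
  PU: pen up
  -- iteration 4/6 --
  FD 13: (31,0) -> (44,0) [heading=0, move]
  PU: pen up
  -- iteration 5/6 --
  FD 13: (44,0) -> (57,0) [heading=0, move]
  PU: pen up
  -- iteration 6/6 --
  FD 13: (57,0) -> (70,0) [heading=0, move]
  PU: pen up
]
RT 270: heading 0 -> 90
FD 10: (70,0) -> (70,10) [heading=90, move]
LT 270: heading 90 -> 0
RT 122: heading 0 -> 238
FD 12: (70,10) -> (63.641,-0.177) [heading=238, move]
Final: pos=(63.641,-0.177), heading=238, 5 segment(s) drawn

Segment endpoints: x in {-8, 0, 5, 6, 17, 24}, y in {0}
xmin=-8, ymin=0, xmax=24, ymax=0

Answer: -8 0 24 0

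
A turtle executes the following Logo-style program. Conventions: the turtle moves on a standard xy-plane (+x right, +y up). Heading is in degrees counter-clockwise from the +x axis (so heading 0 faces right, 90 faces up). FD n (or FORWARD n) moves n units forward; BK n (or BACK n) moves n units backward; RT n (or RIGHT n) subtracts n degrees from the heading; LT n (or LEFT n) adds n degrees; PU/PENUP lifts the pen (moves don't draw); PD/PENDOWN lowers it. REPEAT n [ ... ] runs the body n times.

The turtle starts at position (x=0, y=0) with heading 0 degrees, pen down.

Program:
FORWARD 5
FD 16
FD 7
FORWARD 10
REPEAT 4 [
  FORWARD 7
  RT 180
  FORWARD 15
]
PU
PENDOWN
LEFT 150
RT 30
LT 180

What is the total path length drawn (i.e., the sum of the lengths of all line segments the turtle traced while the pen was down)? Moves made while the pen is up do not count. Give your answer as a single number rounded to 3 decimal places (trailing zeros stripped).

Executing turtle program step by step:
Start: pos=(0,0), heading=0, pen down
FD 5: (0,0) -> (5,0) [heading=0, draw]
FD 16: (5,0) -> (21,0) [heading=0, draw]
FD 7: (21,0) -> (28,0) [heading=0, draw]
FD 10: (28,0) -> (38,0) [heading=0, draw]
REPEAT 4 [
  -- iteration 1/4 --
  FD 7: (38,0) -> (45,0) [heading=0, draw]
  RT 180: heading 0 -> 180
  FD 15: (45,0) -> (30,0) [heading=180, draw]
  -- iteration 2/4 --
  FD 7: (30,0) -> (23,0) [heading=180, draw]
  RT 180: heading 180 -> 0
  FD 15: (23,0) -> (38,0) [heading=0, draw]
  -- iteration 3/4 --
  FD 7: (38,0) -> (45,0) [heading=0, draw]
  RT 180: heading 0 -> 180
  FD 15: (45,0) -> (30,0) [heading=180, draw]
  -- iteration 4/4 --
  FD 7: (30,0) -> (23,0) [heading=180, draw]
  RT 180: heading 180 -> 0
  FD 15: (23,0) -> (38,0) [heading=0, draw]
]
PU: pen up
PD: pen down
LT 150: heading 0 -> 150
RT 30: heading 150 -> 120
LT 180: heading 120 -> 300
Final: pos=(38,0), heading=300, 12 segment(s) drawn

Segment lengths:
  seg 1: (0,0) -> (5,0), length = 5
  seg 2: (5,0) -> (21,0), length = 16
  seg 3: (21,0) -> (28,0), length = 7
  seg 4: (28,0) -> (38,0), length = 10
  seg 5: (38,0) -> (45,0), length = 7
  seg 6: (45,0) -> (30,0), length = 15
  seg 7: (30,0) -> (23,0), length = 7
  seg 8: (23,0) -> (38,0), length = 15
  seg 9: (38,0) -> (45,0), length = 7
  seg 10: (45,0) -> (30,0), length = 15
  seg 11: (30,0) -> (23,0), length = 7
  seg 12: (23,0) -> (38,0), length = 15
Total = 126

Answer: 126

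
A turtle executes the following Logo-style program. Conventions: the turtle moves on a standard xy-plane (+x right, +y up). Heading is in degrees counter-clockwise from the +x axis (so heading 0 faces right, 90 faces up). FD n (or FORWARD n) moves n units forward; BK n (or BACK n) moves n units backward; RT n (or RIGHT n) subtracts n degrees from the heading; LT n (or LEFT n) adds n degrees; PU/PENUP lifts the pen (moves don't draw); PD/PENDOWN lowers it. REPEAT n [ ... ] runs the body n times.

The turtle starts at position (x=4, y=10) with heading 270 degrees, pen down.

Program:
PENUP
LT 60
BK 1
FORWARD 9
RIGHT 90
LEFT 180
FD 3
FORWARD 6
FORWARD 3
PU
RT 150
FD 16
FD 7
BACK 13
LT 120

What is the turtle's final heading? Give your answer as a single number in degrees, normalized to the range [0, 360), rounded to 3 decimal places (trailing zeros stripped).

Answer: 30

Derivation:
Executing turtle program step by step:
Start: pos=(4,10), heading=270, pen down
PU: pen up
LT 60: heading 270 -> 330
BK 1: (4,10) -> (3.134,10.5) [heading=330, move]
FD 9: (3.134,10.5) -> (10.928,6) [heading=330, move]
RT 90: heading 330 -> 240
LT 180: heading 240 -> 60
FD 3: (10.928,6) -> (12.428,8.598) [heading=60, move]
FD 6: (12.428,8.598) -> (15.428,13.794) [heading=60, move]
FD 3: (15.428,13.794) -> (16.928,16.392) [heading=60, move]
PU: pen up
RT 150: heading 60 -> 270
FD 16: (16.928,16.392) -> (16.928,0.392) [heading=270, move]
FD 7: (16.928,0.392) -> (16.928,-6.608) [heading=270, move]
BK 13: (16.928,-6.608) -> (16.928,6.392) [heading=270, move]
LT 120: heading 270 -> 30
Final: pos=(16.928,6.392), heading=30, 0 segment(s) drawn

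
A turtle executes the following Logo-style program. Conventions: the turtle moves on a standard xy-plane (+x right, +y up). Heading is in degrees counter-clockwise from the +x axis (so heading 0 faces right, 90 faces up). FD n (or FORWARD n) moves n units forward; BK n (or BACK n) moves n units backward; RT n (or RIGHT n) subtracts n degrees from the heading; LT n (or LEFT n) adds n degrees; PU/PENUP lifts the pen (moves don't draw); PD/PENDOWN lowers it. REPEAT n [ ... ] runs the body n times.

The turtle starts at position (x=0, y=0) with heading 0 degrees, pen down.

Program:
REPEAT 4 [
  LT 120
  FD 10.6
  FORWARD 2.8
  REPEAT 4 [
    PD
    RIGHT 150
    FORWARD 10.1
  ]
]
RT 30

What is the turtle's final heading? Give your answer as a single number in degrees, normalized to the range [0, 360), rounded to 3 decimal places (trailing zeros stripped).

Answer: 210

Derivation:
Executing turtle program step by step:
Start: pos=(0,0), heading=0, pen down
REPEAT 4 [
  -- iteration 1/4 --
  LT 120: heading 0 -> 120
  FD 10.6: (0,0) -> (-5.3,9.18) [heading=120, draw]
  FD 2.8: (-5.3,9.18) -> (-6.7,11.605) [heading=120, draw]
  REPEAT 4 [
    -- iteration 1/4 --
    PD: pen down
    RT 150: heading 120 -> 330
    FD 10.1: (-6.7,11.605) -> (2.047,6.555) [heading=330, draw]
    -- iteration 2/4 --
    PD: pen down
    RT 150: heading 330 -> 180
    FD 10.1: (2.047,6.555) -> (-8.053,6.555) [heading=180, draw]
    -- iteration 3/4 --
    PD: pen down
    RT 150: heading 180 -> 30
    FD 10.1: (-8.053,6.555) -> (0.694,11.605) [heading=30, draw]
    -- iteration 4/4 --
    PD: pen down
    RT 150: heading 30 -> 240
    FD 10.1: (0.694,11.605) -> (-4.356,2.858) [heading=240, draw]
  ]
  -- iteration 2/4 --
  LT 120: heading 240 -> 0
  FD 10.6: (-4.356,2.858) -> (6.244,2.858) [heading=0, draw]
  FD 2.8: (6.244,2.858) -> (9.044,2.858) [heading=0, draw]
  REPEAT 4 [
    -- iteration 1/4 --
    PD: pen down
    RT 150: heading 0 -> 210
    FD 10.1: (9.044,2.858) -> (0.297,-2.192) [heading=210, draw]
    -- iteration 2/4 --
    PD: pen down
    RT 150: heading 210 -> 60
    FD 10.1: (0.297,-2.192) -> (5.347,6.555) [heading=60, draw]
    -- iteration 3/4 --
    PD: pen down
    RT 150: heading 60 -> 270
    FD 10.1: (5.347,6.555) -> (5.347,-3.545) [heading=270, draw]
    -- iteration 4/4 --
    PD: pen down
    RT 150: heading 270 -> 120
    FD 10.1: (5.347,-3.545) -> (0.297,5.202) [heading=120, draw]
  ]
  -- iteration 3/4 --
  LT 120: heading 120 -> 240
  FD 10.6: (0.297,5.202) -> (-5.003,-3.978) [heading=240, draw]
  FD 2.8: (-5.003,-3.978) -> (-6.403,-6.403) [heading=240, draw]
  REPEAT 4 [
    -- iteration 1/4 --
    PD: pen down
    RT 150: heading 240 -> 90
    FD 10.1: (-6.403,-6.403) -> (-6.403,3.697) [heading=90, draw]
    -- iteration 2/4 --
    PD: pen down
    RT 150: heading 90 -> 300
    FD 10.1: (-6.403,3.697) -> (-1.353,-5.05) [heading=300, draw]
    -- iteration 3/4 --
    PD: pen down
    RT 150: heading 300 -> 150
    FD 10.1: (-1.353,-5.05) -> (-10.1,0) [heading=150, draw]
    -- iteration 4/4 --
    PD: pen down
    RT 150: heading 150 -> 0
    FD 10.1: (-10.1,0) -> (0,0) [heading=0, draw]
  ]
  -- iteration 4/4 --
  LT 120: heading 0 -> 120
  FD 10.6: (0,0) -> (-5.3,9.18) [heading=120, draw]
  FD 2.8: (-5.3,9.18) -> (-6.7,11.605) [heading=120, draw]
  REPEAT 4 [
    -- iteration 1/4 --
    PD: pen down
    RT 150: heading 120 -> 330
    FD 10.1: (-6.7,11.605) -> (2.047,6.555) [heading=330, draw]
    -- iteration 2/4 --
    PD: pen down
    RT 150: heading 330 -> 180
    FD 10.1: (2.047,6.555) -> (-8.053,6.555) [heading=180, draw]
    -- iteration 3/4 --
    PD: pen down
    RT 150: heading 180 -> 30
    FD 10.1: (-8.053,6.555) -> (0.694,11.605) [heading=30, draw]
    -- iteration 4/4 --
    PD: pen down
    RT 150: heading 30 -> 240
    FD 10.1: (0.694,11.605) -> (-4.356,2.858) [heading=240, draw]
  ]
]
RT 30: heading 240 -> 210
Final: pos=(-4.356,2.858), heading=210, 24 segment(s) drawn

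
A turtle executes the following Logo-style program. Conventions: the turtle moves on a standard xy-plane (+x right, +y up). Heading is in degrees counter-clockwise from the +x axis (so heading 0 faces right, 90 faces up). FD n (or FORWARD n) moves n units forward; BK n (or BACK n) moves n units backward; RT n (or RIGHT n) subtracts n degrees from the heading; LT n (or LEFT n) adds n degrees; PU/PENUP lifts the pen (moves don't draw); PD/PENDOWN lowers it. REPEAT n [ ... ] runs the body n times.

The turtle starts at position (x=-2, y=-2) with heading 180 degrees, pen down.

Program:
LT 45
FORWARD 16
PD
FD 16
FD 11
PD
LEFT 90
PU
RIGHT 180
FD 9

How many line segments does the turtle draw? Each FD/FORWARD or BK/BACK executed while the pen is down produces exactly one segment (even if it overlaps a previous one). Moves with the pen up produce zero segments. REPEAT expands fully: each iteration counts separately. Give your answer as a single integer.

Executing turtle program step by step:
Start: pos=(-2,-2), heading=180, pen down
LT 45: heading 180 -> 225
FD 16: (-2,-2) -> (-13.314,-13.314) [heading=225, draw]
PD: pen down
FD 16: (-13.314,-13.314) -> (-24.627,-24.627) [heading=225, draw]
FD 11: (-24.627,-24.627) -> (-32.406,-32.406) [heading=225, draw]
PD: pen down
LT 90: heading 225 -> 315
PU: pen up
RT 180: heading 315 -> 135
FD 9: (-32.406,-32.406) -> (-38.77,-26.042) [heading=135, move]
Final: pos=(-38.77,-26.042), heading=135, 3 segment(s) drawn
Segments drawn: 3

Answer: 3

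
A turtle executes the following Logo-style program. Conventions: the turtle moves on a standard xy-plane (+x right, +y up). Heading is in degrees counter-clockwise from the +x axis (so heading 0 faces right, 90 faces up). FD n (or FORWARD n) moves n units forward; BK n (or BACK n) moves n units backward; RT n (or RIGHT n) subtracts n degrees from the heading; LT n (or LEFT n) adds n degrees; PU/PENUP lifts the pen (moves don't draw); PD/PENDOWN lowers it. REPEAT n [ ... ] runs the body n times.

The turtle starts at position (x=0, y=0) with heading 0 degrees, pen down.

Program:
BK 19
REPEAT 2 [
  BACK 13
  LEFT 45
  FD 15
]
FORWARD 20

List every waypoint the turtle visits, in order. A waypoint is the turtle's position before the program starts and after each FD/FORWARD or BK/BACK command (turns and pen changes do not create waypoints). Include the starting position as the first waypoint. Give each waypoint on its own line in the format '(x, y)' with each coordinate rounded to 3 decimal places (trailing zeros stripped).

Answer: (0, 0)
(-19, 0)
(-32, 0)
(-21.393, 10.607)
(-30.586, 1.414)
(-30.586, 16.414)
(-30.586, 36.414)

Derivation:
Executing turtle program step by step:
Start: pos=(0,0), heading=0, pen down
BK 19: (0,0) -> (-19,0) [heading=0, draw]
REPEAT 2 [
  -- iteration 1/2 --
  BK 13: (-19,0) -> (-32,0) [heading=0, draw]
  LT 45: heading 0 -> 45
  FD 15: (-32,0) -> (-21.393,10.607) [heading=45, draw]
  -- iteration 2/2 --
  BK 13: (-21.393,10.607) -> (-30.586,1.414) [heading=45, draw]
  LT 45: heading 45 -> 90
  FD 15: (-30.586,1.414) -> (-30.586,16.414) [heading=90, draw]
]
FD 20: (-30.586,16.414) -> (-30.586,36.414) [heading=90, draw]
Final: pos=(-30.586,36.414), heading=90, 6 segment(s) drawn
Waypoints (7 total):
(0, 0)
(-19, 0)
(-32, 0)
(-21.393, 10.607)
(-30.586, 1.414)
(-30.586, 16.414)
(-30.586, 36.414)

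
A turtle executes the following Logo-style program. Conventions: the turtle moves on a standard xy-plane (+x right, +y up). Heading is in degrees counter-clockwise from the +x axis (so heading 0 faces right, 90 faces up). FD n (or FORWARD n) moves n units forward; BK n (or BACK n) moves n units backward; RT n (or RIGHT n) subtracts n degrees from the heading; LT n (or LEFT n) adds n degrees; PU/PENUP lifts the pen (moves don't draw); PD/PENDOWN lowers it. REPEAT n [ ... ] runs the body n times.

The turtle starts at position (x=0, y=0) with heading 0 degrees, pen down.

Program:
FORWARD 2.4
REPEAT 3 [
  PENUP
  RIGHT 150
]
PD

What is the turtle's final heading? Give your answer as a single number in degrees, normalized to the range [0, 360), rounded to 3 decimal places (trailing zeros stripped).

Answer: 270

Derivation:
Executing turtle program step by step:
Start: pos=(0,0), heading=0, pen down
FD 2.4: (0,0) -> (2.4,0) [heading=0, draw]
REPEAT 3 [
  -- iteration 1/3 --
  PU: pen up
  RT 150: heading 0 -> 210
  -- iteration 2/3 --
  PU: pen up
  RT 150: heading 210 -> 60
  -- iteration 3/3 --
  PU: pen up
  RT 150: heading 60 -> 270
]
PD: pen down
Final: pos=(2.4,0), heading=270, 1 segment(s) drawn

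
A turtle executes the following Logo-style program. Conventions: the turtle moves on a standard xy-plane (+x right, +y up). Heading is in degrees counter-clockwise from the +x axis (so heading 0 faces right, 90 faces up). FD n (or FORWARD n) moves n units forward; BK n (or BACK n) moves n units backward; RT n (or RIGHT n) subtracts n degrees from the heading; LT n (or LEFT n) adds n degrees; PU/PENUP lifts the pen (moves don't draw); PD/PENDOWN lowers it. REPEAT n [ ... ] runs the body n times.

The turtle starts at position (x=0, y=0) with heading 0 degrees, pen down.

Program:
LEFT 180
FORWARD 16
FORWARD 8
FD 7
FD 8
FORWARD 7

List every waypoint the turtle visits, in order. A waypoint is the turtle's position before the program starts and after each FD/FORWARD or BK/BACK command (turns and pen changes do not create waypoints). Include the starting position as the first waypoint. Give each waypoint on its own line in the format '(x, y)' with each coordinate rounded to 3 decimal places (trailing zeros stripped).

Answer: (0, 0)
(-16, 0)
(-24, 0)
(-31, 0)
(-39, 0)
(-46, 0)

Derivation:
Executing turtle program step by step:
Start: pos=(0,0), heading=0, pen down
LT 180: heading 0 -> 180
FD 16: (0,0) -> (-16,0) [heading=180, draw]
FD 8: (-16,0) -> (-24,0) [heading=180, draw]
FD 7: (-24,0) -> (-31,0) [heading=180, draw]
FD 8: (-31,0) -> (-39,0) [heading=180, draw]
FD 7: (-39,0) -> (-46,0) [heading=180, draw]
Final: pos=(-46,0), heading=180, 5 segment(s) drawn
Waypoints (6 total):
(0, 0)
(-16, 0)
(-24, 0)
(-31, 0)
(-39, 0)
(-46, 0)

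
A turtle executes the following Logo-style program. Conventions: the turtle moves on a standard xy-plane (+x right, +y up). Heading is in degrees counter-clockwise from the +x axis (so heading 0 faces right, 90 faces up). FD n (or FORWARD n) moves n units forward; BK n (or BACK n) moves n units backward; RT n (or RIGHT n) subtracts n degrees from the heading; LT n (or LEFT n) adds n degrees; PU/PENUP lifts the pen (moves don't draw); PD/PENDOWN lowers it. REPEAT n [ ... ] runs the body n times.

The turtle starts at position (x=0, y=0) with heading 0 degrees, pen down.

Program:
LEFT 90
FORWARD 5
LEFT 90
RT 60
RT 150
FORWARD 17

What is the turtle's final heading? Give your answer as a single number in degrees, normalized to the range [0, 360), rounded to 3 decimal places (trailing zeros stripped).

Executing turtle program step by step:
Start: pos=(0,0), heading=0, pen down
LT 90: heading 0 -> 90
FD 5: (0,0) -> (0,5) [heading=90, draw]
LT 90: heading 90 -> 180
RT 60: heading 180 -> 120
RT 150: heading 120 -> 330
FD 17: (0,5) -> (14.722,-3.5) [heading=330, draw]
Final: pos=(14.722,-3.5), heading=330, 2 segment(s) drawn

Answer: 330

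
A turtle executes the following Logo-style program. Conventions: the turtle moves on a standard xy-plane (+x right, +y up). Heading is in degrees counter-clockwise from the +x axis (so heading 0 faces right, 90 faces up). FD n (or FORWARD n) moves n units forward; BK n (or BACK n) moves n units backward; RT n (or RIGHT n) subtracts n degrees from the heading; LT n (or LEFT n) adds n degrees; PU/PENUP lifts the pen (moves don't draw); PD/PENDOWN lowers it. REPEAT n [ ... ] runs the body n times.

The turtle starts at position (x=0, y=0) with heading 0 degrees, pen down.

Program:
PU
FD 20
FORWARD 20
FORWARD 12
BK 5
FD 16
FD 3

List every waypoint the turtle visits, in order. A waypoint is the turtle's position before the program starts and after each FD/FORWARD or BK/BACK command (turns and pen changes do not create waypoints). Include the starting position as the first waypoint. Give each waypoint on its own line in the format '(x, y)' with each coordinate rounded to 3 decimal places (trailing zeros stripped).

Answer: (0, 0)
(20, 0)
(40, 0)
(52, 0)
(47, 0)
(63, 0)
(66, 0)

Derivation:
Executing turtle program step by step:
Start: pos=(0,0), heading=0, pen down
PU: pen up
FD 20: (0,0) -> (20,0) [heading=0, move]
FD 20: (20,0) -> (40,0) [heading=0, move]
FD 12: (40,0) -> (52,0) [heading=0, move]
BK 5: (52,0) -> (47,0) [heading=0, move]
FD 16: (47,0) -> (63,0) [heading=0, move]
FD 3: (63,0) -> (66,0) [heading=0, move]
Final: pos=(66,0), heading=0, 0 segment(s) drawn
Waypoints (7 total):
(0, 0)
(20, 0)
(40, 0)
(52, 0)
(47, 0)
(63, 0)
(66, 0)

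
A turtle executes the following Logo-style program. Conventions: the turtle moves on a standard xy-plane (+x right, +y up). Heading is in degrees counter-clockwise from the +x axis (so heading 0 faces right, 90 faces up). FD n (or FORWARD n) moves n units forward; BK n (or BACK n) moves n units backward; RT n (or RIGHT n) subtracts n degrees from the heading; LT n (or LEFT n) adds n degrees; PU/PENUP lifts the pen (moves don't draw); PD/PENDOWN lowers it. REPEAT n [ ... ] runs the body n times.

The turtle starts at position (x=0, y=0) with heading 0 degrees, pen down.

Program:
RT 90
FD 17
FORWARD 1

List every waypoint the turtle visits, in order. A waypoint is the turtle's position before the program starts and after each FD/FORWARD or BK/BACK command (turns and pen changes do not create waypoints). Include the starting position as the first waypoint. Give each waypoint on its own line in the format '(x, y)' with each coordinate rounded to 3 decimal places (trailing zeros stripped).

Answer: (0, 0)
(0, -17)
(0, -18)

Derivation:
Executing turtle program step by step:
Start: pos=(0,0), heading=0, pen down
RT 90: heading 0 -> 270
FD 17: (0,0) -> (0,-17) [heading=270, draw]
FD 1: (0,-17) -> (0,-18) [heading=270, draw]
Final: pos=(0,-18), heading=270, 2 segment(s) drawn
Waypoints (3 total):
(0, 0)
(0, -17)
(0, -18)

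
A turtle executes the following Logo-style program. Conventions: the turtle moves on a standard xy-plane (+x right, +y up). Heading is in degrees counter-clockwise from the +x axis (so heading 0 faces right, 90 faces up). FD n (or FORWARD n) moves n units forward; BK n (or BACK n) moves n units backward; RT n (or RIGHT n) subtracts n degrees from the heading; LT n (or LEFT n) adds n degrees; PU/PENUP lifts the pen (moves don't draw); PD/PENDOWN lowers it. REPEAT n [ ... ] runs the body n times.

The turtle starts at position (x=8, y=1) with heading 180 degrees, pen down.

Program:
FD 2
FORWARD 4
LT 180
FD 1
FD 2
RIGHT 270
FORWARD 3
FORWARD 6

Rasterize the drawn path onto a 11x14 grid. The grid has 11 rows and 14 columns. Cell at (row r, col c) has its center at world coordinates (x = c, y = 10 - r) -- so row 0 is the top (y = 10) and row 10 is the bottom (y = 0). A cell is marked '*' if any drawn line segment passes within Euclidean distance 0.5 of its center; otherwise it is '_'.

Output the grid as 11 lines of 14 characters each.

Segment 0: (8,1) -> (6,1)
Segment 1: (6,1) -> (2,1)
Segment 2: (2,1) -> (3,1)
Segment 3: (3,1) -> (5,1)
Segment 4: (5,1) -> (5,4)
Segment 5: (5,4) -> (5,10)

Answer: _____*________
_____*________
_____*________
_____*________
_____*________
_____*________
_____*________
_____*________
_____*________
__*******_____
______________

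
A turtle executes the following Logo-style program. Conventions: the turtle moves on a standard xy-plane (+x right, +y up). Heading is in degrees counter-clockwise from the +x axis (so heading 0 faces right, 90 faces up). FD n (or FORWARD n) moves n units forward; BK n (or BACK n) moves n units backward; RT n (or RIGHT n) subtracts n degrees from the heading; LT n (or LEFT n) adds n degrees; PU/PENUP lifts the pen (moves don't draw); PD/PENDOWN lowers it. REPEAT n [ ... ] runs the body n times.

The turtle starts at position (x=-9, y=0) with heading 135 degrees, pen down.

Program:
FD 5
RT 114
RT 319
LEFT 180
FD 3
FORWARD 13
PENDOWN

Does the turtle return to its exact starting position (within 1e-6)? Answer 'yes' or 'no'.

Answer: no

Derivation:
Executing turtle program step by step:
Start: pos=(-9,0), heading=135, pen down
FD 5: (-9,0) -> (-12.536,3.536) [heading=135, draw]
RT 114: heading 135 -> 21
RT 319: heading 21 -> 62
LT 180: heading 62 -> 242
FD 3: (-12.536,3.536) -> (-13.944,0.887) [heading=242, draw]
FD 13: (-13.944,0.887) -> (-20.047,-10.592) [heading=242, draw]
PD: pen down
Final: pos=(-20.047,-10.592), heading=242, 3 segment(s) drawn

Start position: (-9, 0)
Final position: (-20.047, -10.592)
Distance = 15.304; >= 1e-6 -> NOT closed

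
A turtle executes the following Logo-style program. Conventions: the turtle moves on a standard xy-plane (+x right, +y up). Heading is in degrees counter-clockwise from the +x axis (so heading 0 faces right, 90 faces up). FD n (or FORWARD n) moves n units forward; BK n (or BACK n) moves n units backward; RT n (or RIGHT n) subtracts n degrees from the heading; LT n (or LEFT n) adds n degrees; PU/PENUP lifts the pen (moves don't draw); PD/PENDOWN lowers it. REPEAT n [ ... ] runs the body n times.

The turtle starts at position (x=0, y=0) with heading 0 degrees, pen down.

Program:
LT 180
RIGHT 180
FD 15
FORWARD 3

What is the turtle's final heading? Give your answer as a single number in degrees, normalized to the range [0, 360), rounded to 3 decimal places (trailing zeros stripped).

Executing turtle program step by step:
Start: pos=(0,0), heading=0, pen down
LT 180: heading 0 -> 180
RT 180: heading 180 -> 0
FD 15: (0,0) -> (15,0) [heading=0, draw]
FD 3: (15,0) -> (18,0) [heading=0, draw]
Final: pos=(18,0), heading=0, 2 segment(s) drawn

Answer: 0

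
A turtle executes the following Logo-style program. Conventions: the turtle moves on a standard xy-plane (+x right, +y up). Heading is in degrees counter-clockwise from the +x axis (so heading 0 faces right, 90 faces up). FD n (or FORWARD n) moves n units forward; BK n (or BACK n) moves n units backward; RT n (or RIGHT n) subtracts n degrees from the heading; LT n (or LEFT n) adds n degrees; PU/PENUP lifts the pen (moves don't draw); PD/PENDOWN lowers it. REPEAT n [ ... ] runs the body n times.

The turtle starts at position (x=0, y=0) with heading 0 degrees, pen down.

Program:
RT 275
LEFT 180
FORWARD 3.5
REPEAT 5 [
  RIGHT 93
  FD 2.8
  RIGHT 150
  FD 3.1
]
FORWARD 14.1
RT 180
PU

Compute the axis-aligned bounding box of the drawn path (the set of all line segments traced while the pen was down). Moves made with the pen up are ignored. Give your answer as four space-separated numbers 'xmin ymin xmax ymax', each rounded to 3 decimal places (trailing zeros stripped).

Answer: -10.663 -4.785 0.708 8.391

Derivation:
Executing turtle program step by step:
Start: pos=(0,0), heading=0, pen down
RT 275: heading 0 -> 85
LT 180: heading 85 -> 265
FD 3.5: (0,0) -> (-0.305,-3.487) [heading=265, draw]
REPEAT 5 [
  -- iteration 1/5 --
  RT 93: heading 265 -> 172
  FD 2.8: (-0.305,-3.487) -> (-3.078,-3.097) [heading=172, draw]
  RT 150: heading 172 -> 22
  FD 3.1: (-3.078,-3.097) -> (-0.204,-1.936) [heading=22, draw]
  -- iteration 2/5 --
  RT 93: heading 22 -> 289
  FD 2.8: (-0.204,-1.936) -> (0.708,-4.583) [heading=289, draw]
  RT 150: heading 289 -> 139
  FD 3.1: (0.708,-4.583) -> (-1.632,-2.549) [heading=139, draw]
  -- iteration 3/5 --
  RT 93: heading 139 -> 46
  FD 2.8: (-1.632,-2.549) -> (0.314,-0.535) [heading=46, draw]
  RT 150: heading 46 -> 256
  FD 3.1: (0.314,-0.535) -> (-0.436,-3.543) [heading=256, draw]
  -- iteration 4/5 --
  RT 93: heading 256 -> 163
  FD 2.8: (-0.436,-3.543) -> (-3.114,-2.725) [heading=163, draw]
  RT 150: heading 163 -> 13
  FD 3.1: (-3.114,-2.725) -> (-0.094,-2.027) [heading=13, draw]
  -- iteration 5/5 --
  RT 93: heading 13 -> 280
  FD 2.8: (-0.094,-2.027) -> (0.393,-4.785) [heading=280, draw]
  RT 150: heading 280 -> 130
  FD 3.1: (0.393,-4.785) -> (-1.6,-2.41) [heading=130, draw]
]
FD 14.1: (-1.6,-2.41) -> (-10.663,8.391) [heading=130, draw]
RT 180: heading 130 -> 310
PU: pen up
Final: pos=(-10.663,8.391), heading=310, 12 segment(s) drawn

Segment endpoints: x in {-10.663, -3.114, -3.078, -1.632, -1.6, -0.436, -0.305, -0.204, -0.094, 0, 0.314, 0.393, 0.708}, y in {-4.785, -4.583, -3.543, -3.487, -3.097, -2.725, -2.549, -2.41, -2.027, -1.936, -0.535, 0, 8.391}
xmin=-10.663, ymin=-4.785, xmax=0.708, ymax=8.391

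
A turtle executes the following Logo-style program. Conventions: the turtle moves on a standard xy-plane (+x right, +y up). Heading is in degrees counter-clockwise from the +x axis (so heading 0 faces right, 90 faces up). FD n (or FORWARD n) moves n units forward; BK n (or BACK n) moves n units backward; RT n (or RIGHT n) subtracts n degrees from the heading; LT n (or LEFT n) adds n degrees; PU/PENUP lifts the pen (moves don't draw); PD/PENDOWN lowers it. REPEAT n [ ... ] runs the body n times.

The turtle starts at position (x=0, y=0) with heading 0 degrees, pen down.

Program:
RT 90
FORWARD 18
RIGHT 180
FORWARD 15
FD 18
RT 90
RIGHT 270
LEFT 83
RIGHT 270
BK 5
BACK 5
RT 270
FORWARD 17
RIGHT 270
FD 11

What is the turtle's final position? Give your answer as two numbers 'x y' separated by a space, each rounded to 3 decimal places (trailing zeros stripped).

Answer: 19.433 33.772

Derivation:
Executing turtle program step by step:
Start: pos=(0,0), heading=0, pen down
RT 90: heading 0 -> 270
FD 18: (0,0) -> (0,-18) [heading=270, draw]
RT 180: heading 270 -> 90
FD 15: (0,-18) -> (0,-3) [heading=90, draw]
FD 18: (0,-3) -> (0,15) [heading=90, draw]
RT 90: heading 90 -> 0
RT 270: heading 0 -> 90
LT 83: heading 90 -> 173
RT 270: heading 173 -> 263
BK 5: (0,15) -> (0.609,19.963) [heading=263, draw]
BK 5: (0.609,19.963) -> (1.219,24.925) [heading=263, draw]
RT 270: heading 263 -> 353
FD 17: (1.219,24.925) -> (18.092,22.854) [heading=353, draw]
RT 270: heading 353 -> 83
FD 11: (18.092,22.854) -> (19.433,33.772) [heading=83, draw]
Final: pos=(19.433,33.772), heading=83, 7 segment(s) drawn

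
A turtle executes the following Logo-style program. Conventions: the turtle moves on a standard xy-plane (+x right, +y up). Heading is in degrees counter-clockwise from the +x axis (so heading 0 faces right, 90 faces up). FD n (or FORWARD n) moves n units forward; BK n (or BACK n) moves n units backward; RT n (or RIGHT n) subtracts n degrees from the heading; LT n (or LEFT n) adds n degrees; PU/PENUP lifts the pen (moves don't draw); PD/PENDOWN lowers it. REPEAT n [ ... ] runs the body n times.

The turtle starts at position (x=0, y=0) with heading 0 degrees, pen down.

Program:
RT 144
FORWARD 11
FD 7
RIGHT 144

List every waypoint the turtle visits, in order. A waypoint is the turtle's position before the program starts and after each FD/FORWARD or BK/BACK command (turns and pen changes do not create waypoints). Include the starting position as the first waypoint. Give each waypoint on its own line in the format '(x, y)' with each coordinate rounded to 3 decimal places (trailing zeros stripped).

Answer: (0, 0)
(-8.899, -6.466)
(-14.562, -10.58)

Derivation:
Executing turtle program step by step:
Start: pos=(0,0), heading=0, pen down
RT 144: heading 0 -> 216
FD 11: (0,0) -> (-8.899,-6.466) [heading=216, draw]
FD 7: (-8.899,-6.466) -> (-14.562,-10.58) [heading=216, draw]
RT 144: heading 216 -> 72
Final: pos=(-14.562,-10.58), heading=72, 2 segment(s) drawn
Waypoints (3 total):
(0, 0)
(-8.899, -6.466)
(-14.562, -10.58)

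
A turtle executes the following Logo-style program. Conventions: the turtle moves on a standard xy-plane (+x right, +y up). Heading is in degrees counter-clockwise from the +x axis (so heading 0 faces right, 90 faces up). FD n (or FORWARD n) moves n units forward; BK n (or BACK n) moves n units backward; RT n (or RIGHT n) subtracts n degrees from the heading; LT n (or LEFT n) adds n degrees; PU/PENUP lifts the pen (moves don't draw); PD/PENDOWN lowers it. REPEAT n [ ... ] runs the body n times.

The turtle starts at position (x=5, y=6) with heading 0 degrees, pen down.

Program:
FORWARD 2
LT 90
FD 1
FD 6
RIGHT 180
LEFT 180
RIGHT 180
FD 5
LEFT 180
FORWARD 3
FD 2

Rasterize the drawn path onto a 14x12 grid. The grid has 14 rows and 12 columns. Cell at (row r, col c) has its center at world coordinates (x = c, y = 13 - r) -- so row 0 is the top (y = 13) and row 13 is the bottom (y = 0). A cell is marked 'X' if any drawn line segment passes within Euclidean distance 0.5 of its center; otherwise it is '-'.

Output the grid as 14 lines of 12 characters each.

Answer: -------X----
-------X----
-------X----
-------X----
-------X----
-------X----
-------X----
-----XXX----
------------
------------
------------
------------
------------
------------

Derivation:
Segment 0: (5,6) -> (7,6)
Segment 1: (7,6) -> (7,7)
Segment 2: (7,7) -> (7,13)
Segment 3: (7,13) -> (7,8)
Segment 4: (7,8) -> (7,11)
Segment 5: (7,11) -> (7,13)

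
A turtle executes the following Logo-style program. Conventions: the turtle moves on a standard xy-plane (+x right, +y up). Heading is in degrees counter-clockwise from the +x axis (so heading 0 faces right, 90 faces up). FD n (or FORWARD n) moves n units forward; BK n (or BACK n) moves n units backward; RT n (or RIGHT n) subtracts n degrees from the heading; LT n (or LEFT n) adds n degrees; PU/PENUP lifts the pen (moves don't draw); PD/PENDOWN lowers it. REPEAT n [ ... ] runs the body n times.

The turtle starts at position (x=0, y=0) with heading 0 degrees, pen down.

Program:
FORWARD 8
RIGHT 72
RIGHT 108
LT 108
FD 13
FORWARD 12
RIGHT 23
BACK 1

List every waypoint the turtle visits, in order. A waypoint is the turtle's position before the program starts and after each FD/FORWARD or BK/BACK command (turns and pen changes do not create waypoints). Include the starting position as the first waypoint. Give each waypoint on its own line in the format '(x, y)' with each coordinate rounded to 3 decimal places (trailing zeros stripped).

Answer: (0, 0)
(8, 0)
(12.017, -12.364)
(15.725, -23.776)
(15.813, -22.78)

Derivation:
Executing turtle program step by step:
Start: pos=(0,0), heading=0, pen down
FD 8: (0,0) -> (8,0) [heading=0, draw]
RT 72: heading 0 -> 288
RT 108: heading 288 -> 180
LT 108: heading 180 -> 288
FD 13: (8,0) -> (12.017,-12.364) [heading=288, draw]
FD 12: (12.017,-12.364) -> (15.725,-23.776) [heading=288, draw]
RT 23: heading 288 -> 265
BK 1: (15.725,-23.776) -> (15.813,-22.78) [heading=265, draw]
Final: pos=(15.813,-22.78), heading=265, 4 segment(s) drawn
Waypoints (5 total):
(0, 0)
(8, 0)
(12.017, -12.364)
(15.725, -23.776)
(15.813, -22.78)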